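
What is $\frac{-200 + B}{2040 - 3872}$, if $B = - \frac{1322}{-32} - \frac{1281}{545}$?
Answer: $\frac{1404251}{15975040} \approx 0.087903$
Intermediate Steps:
$B = \frac{339749}{8720}$ ($B = \left(-1322\right) \left(- \frac{1}{32}\right) - \frac{1281}{545} = \frac{661}{16} - \frac{1281}{545} = \frac{339749}{8720} \approx 38.962$)
$\frac{-200 + B}{2040 - 3872} = \frac{-200 + \frac{339749}{8720}}{2040 - 3872} = - \frac{1404251}{8720 \left(-1832\right)} = \left(- \frac{1404251}{8720}\right) \left(- \frac{1}{1832}\right) = \frac{1404251}{15975040}$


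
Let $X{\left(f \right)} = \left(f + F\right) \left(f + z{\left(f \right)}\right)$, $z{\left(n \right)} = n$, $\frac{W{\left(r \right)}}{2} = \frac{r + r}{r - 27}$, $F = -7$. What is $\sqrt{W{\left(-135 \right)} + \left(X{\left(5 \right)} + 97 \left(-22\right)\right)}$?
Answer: $\frac{2 i \sqrt{4839}}{3} \approx 46.375 i$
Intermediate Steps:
$W{\left(r \right)} = \frac{4 r}{-27 + r}$ ($W{\left(r \right)} = 2 \frac{r + r}{r - 27} = 2 \frac{2 r}{-27 + r} = \frac{4 r}{-27 + r}$)
$X{\left(f \right)} = 2 f \left(-7 + f\right)$ ($X{\left(f \right)} = \left(f - 7\right) \left(f + f\right) = \left(-7 + f\right) 2 f = 2 f \left(-7 + f\right)$)
$\sqrt{W{\left(-135 \right)} + \left(X{\left(5 \right)} + 97 \left(-22\right)\right)} = \sqrt{4 \left(-135\right) \frac{1}{-27 - 135} + \left(2 \cdot 5 \left(-7 + 5\right) + 97 \left(-22\right)\right)} = \sqrt{4 \left(-135\right) \frac{1}{-162} - \left(2134 - -20\right)} = \sqrt{4 \left(-135\right) \left(- \frac{1}{162}\right) - 2154} = \sqrt{\frac{10}{3} - 2154} = \sqrt{- \frac{6452}{3}} = \frac{2 i \sqrt{4839}}{3}$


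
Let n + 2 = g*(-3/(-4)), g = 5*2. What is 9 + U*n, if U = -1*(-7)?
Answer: 95/2 ≈ 47.500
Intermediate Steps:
g = 10
U = 7
n = 11/2 (n = -2 + 10*(-3/(-4)) = -2 + 10*(-3*(-¼)) = -2 + 10*(¾) = -2 + 15/2 = 11/2 ≈ 5.5000)
9 + U*n = 9 + 7*(11/2) = 9 + 77/2 = 95/2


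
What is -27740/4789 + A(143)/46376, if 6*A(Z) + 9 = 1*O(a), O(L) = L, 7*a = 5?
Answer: -27016013921/4663987944 ≈ -5.7925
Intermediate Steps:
a = 5/7 (a = (⅐)*5 = 5/7 ≈ 0.71429)
A(Z) = -29/21 (A(Z) = -3/2 + (1*(5/7))/6 = -3/2 + (⅙)*(5/7) = -3/2 + 5/42 = -29/21)
-27740/4789 + A(143)/46376 = -27740/4789 - 29/21/46376 = -27740*1/4789 - 29/21*1/46376 = -27740/4789 - 29/973896 = -27016013921/4663987944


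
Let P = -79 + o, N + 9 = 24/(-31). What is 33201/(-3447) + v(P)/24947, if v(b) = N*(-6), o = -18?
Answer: -28239779/2932631 ≈ -9.6295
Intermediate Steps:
N = -303/31 (N = -9 + 24/(-31) = -9 + 24*(-1/31) = -9 - 24/31 = -303/31 ≈ -9.7742)
P = -97 (P = -79 - 18 = -97)
v(b) = 1818/31 (v(b) = -303/31*(-6) = 1818/31)
33201/(-3447) + v(P)/24947 = 33201/(-3447) + (1818/31)/24947 = 33201*(-1/3447) + (1818/31)*(1/24947) = -3689/383 + 18/7657 = -28239779/2932631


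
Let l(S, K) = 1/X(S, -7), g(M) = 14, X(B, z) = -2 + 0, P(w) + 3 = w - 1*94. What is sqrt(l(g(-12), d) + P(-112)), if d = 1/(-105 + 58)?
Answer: I*sqrt(838)/2 ≈ 14.474*I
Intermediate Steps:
P(w) = -97 + w (P(w) = -3 + (w - 1*94) = -3 + (w - 94) = -3 + (-94 + w) = -97 + w)
X(B, z) = -2
d = -1/47 (d = 1/(-47) = -1/47 ≈ -0.021277)
l(S, K) = -1/2 (l(S, K) = 1/(-2) = -1/2)
sqrt(l(g(-12), d) + P(-112)) = sqrt(-1/2 + (-97 - 112)) = sqrt(-1/2 - 209) = sqrt(-419/2) = I*sqrt(838)/2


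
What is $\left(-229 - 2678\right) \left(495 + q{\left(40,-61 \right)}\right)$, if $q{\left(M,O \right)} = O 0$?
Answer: $-1438965$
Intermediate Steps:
$q{\left(M,O \right)} = 0$
$\left(-229 - 2678\right) \left(495 + q{\left(40,-61 \right)}\right) = \left(-229 - 2678\right) \left(495 + 0\right) = \left(-2907\right) 495 = -1438965$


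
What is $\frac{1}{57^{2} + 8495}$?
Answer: $\frac{1}{11744} \approx 8.515 \cdot 10^{-5}$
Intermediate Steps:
$\frac{1}{57^{2} + 8495} = \frac{1}{3249 + 8495} = \frac{1}{11744}$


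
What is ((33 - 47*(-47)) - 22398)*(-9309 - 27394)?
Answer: 739785668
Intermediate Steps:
((33 - 47*(-47)) - 22398)*(-9309 - 27394) = ((33 + 2209) - 22398)*(-36703) = (2242 - 22398)*(-36703) = -20156*(-36703) = 739785668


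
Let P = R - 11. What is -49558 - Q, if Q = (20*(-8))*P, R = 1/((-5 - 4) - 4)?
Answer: -667294/13 ≈ -51330.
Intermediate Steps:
R = -1/13 (R = 1/(-9 - 4) = 1/(-13) = -1/13 ≈ -0.076923)
P = -144/13 (P = -1/13 - 11 = -144/13 ≈ -11.077)
Q = 23040/13 (Q = (20*(-8))*(-144/13) = -160*(-144/13) = 23040/13 ≈ 1772.3)
-49558 - Q = -49558 - 1*23040/13 = -49558 - 23040/13 = -667294/13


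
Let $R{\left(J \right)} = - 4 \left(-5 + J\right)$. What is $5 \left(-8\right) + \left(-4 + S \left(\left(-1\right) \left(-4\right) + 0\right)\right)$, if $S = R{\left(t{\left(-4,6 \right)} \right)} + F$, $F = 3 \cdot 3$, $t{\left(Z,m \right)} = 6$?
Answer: $-24$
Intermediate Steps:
$F = 9$
$R{\left(J \right)} = 20 - 4 J$
$S = 5$ ($S = \left(20 - 24\right) + 9 = -4 + 9 = 5$)
$5 \left(-8\right) + \left(-4 + S \left(\left(-1\right) \left(-4\right) + 0\right)\right) = 5 \left(-8\right) - \left(4 - 5 \left(\left(-1\right) \left(-4\right) + 0\right)\right) = -40 - \left(4 - 5 \left(4 + 0\right)\right) = -40 + \left(-4 + 5 \cdot 4\right) = -40 + \left(-4 + 20\right) = -40 + 16 = -24$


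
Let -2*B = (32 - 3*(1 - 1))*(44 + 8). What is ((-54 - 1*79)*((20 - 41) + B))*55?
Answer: 6239695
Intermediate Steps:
B = -832 (B = -(32 - 3*(1 - 1))*(44 + 8)/2 = -(32 - 3*0)*52/2 = -(32 + 0)*52/2 = -16*52 = -½*1664 = -832)
((-54 - 1*79)*((20 - 41) + B))*55 = ((-54 - 1*79)*((20 - 41) - 832))*55 = ((-54 - 79)*(-21 - 832))*55 = -133*(-853)*55 = 113449*55 = 6239695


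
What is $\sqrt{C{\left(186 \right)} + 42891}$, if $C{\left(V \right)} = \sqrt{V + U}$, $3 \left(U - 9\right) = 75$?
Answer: $\sqrt{42891 + 2 \sqrt{55}} \approx 207.14$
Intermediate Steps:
$U = 34$ ($U = 9 + \frac{1}{3} \cdot 75 = 9 + 25 = 34$)
$C{\left(V \right)} = \sqrt{34 + V}$ ($C{\left(V \right)} = \sqrt{V + 34} = \sqrt{34 + V}$)
$\sqrt{C{\left(186 \right)} + 42891} = \sqrt{\sqrt{34 + 186} + 42891} = \sqrt{\sqrt{220} + 42891} = \sqrt{2 \sqrt{55} + 42891} = \sqrt{42891 + 2 \sqrt{55}}$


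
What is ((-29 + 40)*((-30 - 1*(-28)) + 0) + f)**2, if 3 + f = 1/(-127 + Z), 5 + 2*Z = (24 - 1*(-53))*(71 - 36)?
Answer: 927141601/1483524 ≈ 624.96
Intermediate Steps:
Z = 1345 (Z = -5/2 + ((24 - 1*(-53))*(71 - 36))/2 = -5/2 + ((24 + 53)*35)/2 = -5/2 + (77*35)/2 = -5/2 + (1/2)*2695 = -5/2 + 2695/2 = 1345)
f = -3653/1218 (f = -3 + 1/(-127 + 1345) = -3 + 1/1218 = -3653/1218 ≈ -2.9992)
((-29 + 40)*((-30 - 1*(-28)) + 0) + f)**2 = ((-29 + 40)*((-30 - 1*(-28)) + 0) - 3653/1218)**2 = (11*((-30 + 28) + 0) - 3653/1218)**2 = (11*(-2 + 0) - 3653/1218)**2 = (11*(-2) - 3653/1218)**2 = (-22 - 3653/1218)**2 = (-30449/1218)**2 = 927141601/1483524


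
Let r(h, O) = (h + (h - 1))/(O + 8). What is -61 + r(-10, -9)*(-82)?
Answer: -1783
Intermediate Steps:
r(h, O) = (-1 + 2*h)/(8 + O) (r(h, O) = (h + (-1 + h))/(8 + O) = (-1 + 2*h)/(8 + O))
-61 + r(-10, -9)*(-82) = -61 + ((-1 + 2*(-10))/(8 - 9))*(-82) = -61 + ((-1 - 20)/(-1))*(-82) = -61 - 1*(-21)*(-82) = -61 + 21*(-82) = -61 - 1722 = -1783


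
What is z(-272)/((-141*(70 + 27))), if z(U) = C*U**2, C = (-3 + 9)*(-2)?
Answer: 295936/4559 ≈ 64.912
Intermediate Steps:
C = -12 (C = 6*(-2) = -12)
z(U) = -12*U**2
z(-272)/((-141*(70 + 27))) = (-12*(-272)**2)/((-141*(70 + 27))) = (-12*73984)/((-141*97)) = -887808/(-13677) = -887808*(-1/13677) = 295936/4559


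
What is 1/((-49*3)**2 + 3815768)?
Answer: 1/3837377 ≈ 2.6059e-7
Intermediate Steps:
1/((-49*3)**2 + 3815768) = 1/((-147)**2 + 3815768) = 1/(21609 + 3815768) = 1/3837377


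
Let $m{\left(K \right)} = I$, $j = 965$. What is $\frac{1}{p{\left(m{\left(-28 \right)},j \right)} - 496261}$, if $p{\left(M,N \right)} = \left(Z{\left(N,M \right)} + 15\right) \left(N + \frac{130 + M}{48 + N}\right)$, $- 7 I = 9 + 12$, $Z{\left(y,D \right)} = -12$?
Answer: $- \frac{1013}{499779377} \approx -2.0269 \cdot 10^{-6}$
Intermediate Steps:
$I = -3$ ($I = - \frac{9 + 12}{7} = \left(- \frac{1}{7}\right) 21 = -3$)
$m{\left(K \right)} = -3$
$p{\left(M,N \right)} = 3 N + \frac{3 \left(130 + M\right)}{48 + N}$ ($p{\left(M,N \right)} = \left(-12 + 15\right) \left(N + \frac{130 + M}{48 + N}\right) = 3 \left(N + \frac{130 + M}{48 + N}\right) = 3 N + \frac{3 \left(130 + M\right)}{48 + N}$)
$\frac{1}{p{\left(m{\left(-28 \right)},j \right)} - 496261} = \frac{1}{\frac{3 \left(130 - 3 + 965^{2} + 48 \cdot 965\right)}{48 + 965} - 496261} = \frac{1}{\frac{3 \left(130 - 3 + 931225 + 46320\right)}{1013} - 496261} = \frac{1}{3 \cdot \frac{1}{1013} \cdot 977672 - 496261} = \frac{1}{\frac{2933016}{1013} - 496261} = \frac{1}{- \frac{499779377}{1013}} = - \frac{1013}{499779377}$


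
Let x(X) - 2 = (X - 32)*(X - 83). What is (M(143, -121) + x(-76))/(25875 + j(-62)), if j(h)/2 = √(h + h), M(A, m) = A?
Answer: 448077375/669516121 - 69268*I*√31/669516121 ≈ 0.66926 - 0.00057604*I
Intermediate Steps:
x(X) = 2 + (-83 + X)*(-32 + X) (x(X) = 2 + (X - 32)*(X - 83) = 2 + (-32 + X)*(-83 + X) = 2 + (-83 + X)*(-32 + X))
j(h) = 2*√2*√h (j(h) = 2*√(h + h) = 2*√(2*h) = 2*(√2*√h) = 2*√2*√h)
(M(143, -121) + x(-76))/(25875 + j(-62)) = (143 + (2658 + (-76)² - 115*(-76)))/(25875 + 2*√2*√(-62)) = (143 + (2658 + 5776 + 8740))/(25875 + 2*√2*(I*√62)) = (143 + 17174)/(25875 + 4*I*√31) = 17317/(25875 + 4*I*√31)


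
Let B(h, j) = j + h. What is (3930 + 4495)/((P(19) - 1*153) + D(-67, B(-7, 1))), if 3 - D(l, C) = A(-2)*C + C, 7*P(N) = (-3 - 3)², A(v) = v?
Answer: -58975/1056 ≈ -55.848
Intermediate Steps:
B(h, j) = h + j
P(N) = 36/7 (P(N) = (-3 - 3)²/7 = (⅐)*(-6)² = (⅐)*36 = 36/7)
D(l, C) = 3 + C (D(l, C) = 3 - (-2*C + C) = 3 - (-1)*C = 3 + C)
(3930 + 4495)/((P(19) - 1*153) + D(-67, B(-7, 1))) = (3930 + 4495)/((36/7 - 1*153) + (3 + (-7 + 1))) = 8425/((36/7 - 153) + (3 - 6)) = 8425/(-1035/7 - 3) = 8425/(-1056/7) = 8425*(-7/1056) = -58975/1056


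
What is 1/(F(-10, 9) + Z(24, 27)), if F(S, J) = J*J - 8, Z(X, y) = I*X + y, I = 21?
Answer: 1/604 ≈ 0.0016556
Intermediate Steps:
Z(X, y) = y + 21*X (Z(X, y) = 21*X + y = y + 21*X)
F(S, J) = -8 + J**2 (F(S, J) = J**2 - 8 = -8 + J**2)
1/(F(-10, 9) + Z(24, 27)) = 1/((-8 + 9**2) + (27 + 21*24)) = 1/((-8 + 81) + (27 + 504)) = 1/(73 + 531) = 1/604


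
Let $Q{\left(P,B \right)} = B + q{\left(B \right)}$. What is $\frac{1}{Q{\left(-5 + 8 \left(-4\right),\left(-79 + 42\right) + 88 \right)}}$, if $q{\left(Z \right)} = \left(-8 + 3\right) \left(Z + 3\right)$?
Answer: $- \frac{1}{219} \approx -0.0045662$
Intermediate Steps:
$q{\left(Z \right)} = -15 - 5 Z$ ($q{\left(Z \right)} = - 5 \left(3 + Z\right) = -15 - 5 Z$)
$Q{\left(P,B \right)} = -15 - 4 B$ ($Q{\left(P,B \right)} = B - \left(15 + 5 B\right) = -15 - 4 B$)
$\frac{1}{Q{\left(-5 + 8 \left(-4\right),\left(-79 + 42\right) + 88 \right)}} = \frac{1}{-15 - 4 \left(\left(-79 + 42\right) + 88\right)} = \frac{1}{-15 - 4 \left(-37 + 88\right)} = \frac{1}{-15 - 204} = \frac{1}{-219} = - \frac{1}{219}$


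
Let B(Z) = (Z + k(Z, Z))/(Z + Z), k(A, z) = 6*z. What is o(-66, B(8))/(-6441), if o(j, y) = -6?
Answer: 2/2147 ≈ 0.00093153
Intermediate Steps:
B(Z) = 7/2 (B(Z) = (Z + 6*Z)/(Z + Z) = (7*Z)/((2*Z)) = (7*Z)*(1/(2*Z)) = 7/2)
o(-66, B(8))/(-6441) = -6/(-6441) = -6*(-1/6441) = 2/2147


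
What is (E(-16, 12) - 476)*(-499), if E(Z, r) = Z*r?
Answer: 333332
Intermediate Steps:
(E(-16, 12) - 476)*(-499) = (-16*12 - 476)*(-499) = (-192 - 476)*(-499) = -668*(-499) = 333332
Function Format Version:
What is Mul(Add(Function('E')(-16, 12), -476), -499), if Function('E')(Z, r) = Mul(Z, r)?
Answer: 333332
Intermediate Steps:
Mul(Add(Function('E')(-16, 12), -476), -499) = Mul(Add(Mul(-16, 12), -476), -499) = Mul(Add(-192, -476), -499) = Mul(-668, -499) = 333332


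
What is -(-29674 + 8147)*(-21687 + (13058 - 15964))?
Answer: -529413511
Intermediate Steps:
-(-29674 + 8147)*(-21687 + (13058 - 15964)) = -(-21527)*(-21687 - 2906) = -(-21527)*(-24593) = -1*529413511 = -529413511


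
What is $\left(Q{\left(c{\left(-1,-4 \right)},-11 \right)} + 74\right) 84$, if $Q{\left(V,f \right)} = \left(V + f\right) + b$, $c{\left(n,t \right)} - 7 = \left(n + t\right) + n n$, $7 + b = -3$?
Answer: $4704$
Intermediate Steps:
$b = -10$ ($b = -7 - 3 = -10$)
$c{\left(n,t \right)} = 7 + n + t + n^{2}$ ($c{\left(n,t \right)} = 7 + \left(\left(n + t\right) + n n\right) = 7 + \left(\left(n + t\right) + n^{2}\right) = 7 + \left(n + t + n^{2}\right) = 7 + n + t + n^{2}$)
$Q{\left(V,f \right)} = -10 + V + f$ ($Q{\left(V,f \right)} = \left(V + f\right) - 10 = -10 + V + f$)
$\left(Q{\left(c{\left(-1,-4 \right)},-11 \right)} + 74\right) 84 = \left(\left(-10 + \left(7 - 1 - 4 + \left(-1\right)^{2}\right) - 11\right) + 74\right) 84 = \left(\left(-10 + \left(7 - 1 - 4 + 1\right) - 11\right) + 74\right) 84 = \left(\left(-10 + 3 - 11\right) + 74\right) 84 = \left(-18 + 74\right) 84 = 56 \cdot 84 = 4704$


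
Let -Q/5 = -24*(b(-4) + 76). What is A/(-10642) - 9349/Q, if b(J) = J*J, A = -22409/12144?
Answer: -91182379/107697040 ≈ -0.84666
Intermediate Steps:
A = -22409/12144 (A = -22409*1/12144 = -22409/12144 ≈ -1.8453)
b(J) = J²
Q = 11040 (Q = -(-120)*((-4)² + 76) = -(-120)*(16 + 76) = -(-120)*92 = -5*(-2208) = 11040)
A/(-10642) - 9349/Q = -22409/12144/(-10642) - 9349/11040 = -22409/12144*(-1/10642) - 9349*1/11040 = 22409/129236448 - 9349/11040 = -91182379/107697040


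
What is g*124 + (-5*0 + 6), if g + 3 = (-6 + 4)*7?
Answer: -2102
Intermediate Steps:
g = -17 (g = -3 + (-6 + 4)*7 = -3 - 2*7 = -3 - 14 = -17)
g*124 + (-5*0 + 6) = -17*124 + (-5*0 + 6) = -2108 + (0 + 6) = -2108 + 6 = -2102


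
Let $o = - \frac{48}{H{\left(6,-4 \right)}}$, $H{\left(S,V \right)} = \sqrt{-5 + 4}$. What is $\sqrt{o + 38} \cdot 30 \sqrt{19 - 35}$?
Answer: $120 i \sqrt{2} \sqrt{19 + 24 i} \approx -408.89 + 845.22 i$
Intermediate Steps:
$H{\left(S,V \right)} = i$ ($H{\left(S,V \right)} = \sqrt{-1} = i$)
$o = 48 i$ ($o = - \frac{48}{i} = - 48 \left(- i\right) = 48 i \approx 48.0 i$)
$\sqrt{o + 38} \cdot 30 \sqrt{19 - 35} = \sqrt{48 i + 38} \cdot 30 \sqrt{19 - 35} = \sqrt{38 + 48 i} 30 \sqrt{-16} = 30 \sqrt{38 + 48 i} 4 i = 120 i \sqrt{38 + 48 i}$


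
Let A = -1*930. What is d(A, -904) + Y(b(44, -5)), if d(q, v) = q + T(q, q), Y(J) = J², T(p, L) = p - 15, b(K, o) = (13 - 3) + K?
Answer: 1041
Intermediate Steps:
b(K, o) = 10 + K
T(p, L) = -15 + p
A = -930
d(q, v) = -15 + 2*q (d(q, v) = q + (-15 + q) = -15 + 2*q)
d(A, -904) + Y(b(44, -5)) = (-15 + 2*(-930)) + (10 + 44)² = (-15 - 1860) + 54² = -1875 + 2916 = 1041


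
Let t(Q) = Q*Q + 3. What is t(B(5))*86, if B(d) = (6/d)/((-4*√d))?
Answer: 64887/250 ≈ 259.55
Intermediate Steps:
B(d) = -3/(2*d^(3/2)) (B(d) = (6/d)*(-1/(4*√d)) = -3/(2*d^(3/2)))
t(Q) = 3 + Q² (t(Q) = Q² + 3 = 3 + Q²)
t(B(5))*86 = (3 + (-3*√5/50)²)*86 = (3 + 9/500)*86 = (1509/500)*86 = 64887/250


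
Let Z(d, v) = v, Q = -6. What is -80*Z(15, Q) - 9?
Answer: 471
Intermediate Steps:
-80*Z(15, Q) - 9 = -80*(-6) - 9 = 480 - 9 = 471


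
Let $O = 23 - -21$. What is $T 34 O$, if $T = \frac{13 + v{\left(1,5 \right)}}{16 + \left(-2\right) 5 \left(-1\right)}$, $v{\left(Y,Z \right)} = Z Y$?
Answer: $\frac{13464}{13} \approx 1035.7$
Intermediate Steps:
$v{\left(Y,Z \right)} = Y Z$
$O = 44$ ($O = 23 + 21 = 44$)
$T = \frac{9}{13}$ ($T = \frac{13 + 1 \cdot 5}{16 + \left(-2\right) 5 \left(-1\right)} = \frac{13 + 5}{16 - -10} = \frac{18}{16 + 10} = \frac{18}{26} = 18 \cdot \frac{1}{26} = \frac{9}{13} \approx 0.69231$)
$T 34 O = \frac{9}{13} \cdot 34 \cdot 44 = \frac{306}{13} \cdot 44 = \frac{13464}{13}$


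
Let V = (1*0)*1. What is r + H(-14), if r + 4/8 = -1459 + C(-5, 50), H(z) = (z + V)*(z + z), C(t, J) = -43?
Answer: -2221/2 ≈ -1110.5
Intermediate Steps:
V = 0 (V = 0*1 = 0)
H(z) = 2*z² (H(z) = (z + 0)*(z + z) = z*(2*z) = 2*z²)
r = -3005/2 (r = -½ + (-1459 - 43) = -½ - 1502 = -3005/2 ≈ -1502.5)
r + H(-14) = -3005/2 + 2*(-14)² = -3005/2 + 2*196 = -3005/2 + 392 = -2221/2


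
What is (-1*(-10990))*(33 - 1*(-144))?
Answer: 1945230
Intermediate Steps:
(-1*(-10990))*(33 - 1*(-144)) = 10990*(33 + 144) = 10990*177 = 1945230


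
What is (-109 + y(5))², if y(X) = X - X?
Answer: 11881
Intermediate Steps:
y(X) = 0
(-109 + y(5))² = (-109 + 0)² = (-109)² = 11881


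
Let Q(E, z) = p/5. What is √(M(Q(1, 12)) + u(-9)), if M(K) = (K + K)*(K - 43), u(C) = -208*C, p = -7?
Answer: 2*√12477/5 ≈ 44.680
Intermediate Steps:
Q(E, z) = -7/5
M(K) = 2*K*(-43 + K) (M(K) = (2*K)*(-43 + K) = 2*K*(-43 + K))
√(M(Q(1, 12)) + u(-9)) = √(2*(-7/5)*(-43 - 7/5) - 208*(-9)) = √(2*(-7/5)*(-222/5) + 1872) = √(3108/25 + 1872) = √(49908/25) = 2*√12477/5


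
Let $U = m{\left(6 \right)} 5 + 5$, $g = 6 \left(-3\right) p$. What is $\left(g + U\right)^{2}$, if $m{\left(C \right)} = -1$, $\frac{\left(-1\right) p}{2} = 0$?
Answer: $0$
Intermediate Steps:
$p = 0$ ($p = \left(-2\right) 0 = 0$)
$g = 0$ ($g = 6 \left(-3\right) 0 = \left(-18\right) 0 = 0$)
$U = 0$ ($U = \left(-1\right) 5 + 5 = -5 + 5 = 0$)
$\left(g + U\right)^{2} = \left(0 + 0\right)^{2} = 0^{2} = 0$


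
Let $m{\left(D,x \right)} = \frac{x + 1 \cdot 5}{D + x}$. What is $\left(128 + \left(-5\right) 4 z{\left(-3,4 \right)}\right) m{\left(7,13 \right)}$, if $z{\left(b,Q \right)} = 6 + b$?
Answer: $\frac{306}{5} \approx 61.2$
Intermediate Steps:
$m{\left(D,x \right)} = \frac{5 + x}{D + x}$ ($m{\left(D,x \right)} = \frac{x + 5}{D + x} = \frac{5 + x}{D + x}$)
$\left(128 + \left(-5\right) 4 z{\left(-3,4 \right)}\right) m{\left(7,13 \right)} = \left(128 + \left(-5\right) 4 \left(6 - 3\right)\right) \frac{5 + 13}{7 + 13} = \left(128 - 60\right) \frac{1}{20} \cdot 18 = 68 \cdot \frac{9}{10} = \frac{306}{5}$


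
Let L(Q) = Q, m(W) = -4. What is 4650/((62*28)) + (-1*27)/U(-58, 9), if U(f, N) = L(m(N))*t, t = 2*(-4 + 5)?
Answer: 339/56 ≈ 6.0536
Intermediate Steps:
t = 2 (t = 2*1 = 2)
U(f, N) = -8 (U(f, N) = -4*2 = -8)
4650/((62*28)) + (-1*27)/U(-58, 9) = 4650/((62*28)) - 1*27/(-8) = 4650/1736 - 27*(-1/8) = 4650*(1/1736) + 27/8 = 75/28 + 27/8 = 339/56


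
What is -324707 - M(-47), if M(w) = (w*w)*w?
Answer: -220884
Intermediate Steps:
M(w) = w³ (M(w) = w²*w = w³)
-324707 - M(-47) = -324707 - 1*(-47)³ = -324707 - 1*(-103823) = -324707 + 103823 = -220884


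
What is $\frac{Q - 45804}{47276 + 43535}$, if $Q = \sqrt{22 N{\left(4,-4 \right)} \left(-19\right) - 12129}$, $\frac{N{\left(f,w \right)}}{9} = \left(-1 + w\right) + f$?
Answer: $- \frac{45804}{90811} + \frac{i \sqrt{8367}}{90811} \approx -0.50439 + 0.0010073 i$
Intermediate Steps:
$N{\left(f,w \right)} = -9 + 9 f + 9 w$ ($N{\left(f,w \right)} = 9 \left(\left(-1 + w\right) + f\right) = 9 \left(-1 + f + w\right) = -9 + 9 f + 9 w$)
$Q = i \sqrt{8367}$ ($Q = \sqrt{22 \left(-9 + 9 \cdot 4 + 9 \left(-4\right)\right) \left(-19\right) - 12129} = \sqrt{22 \left(-9 + 36 - 36\right) \left(-19\right) - 12129} = \sqrt{22 \left(-9\right) \left(-19\right) - 12129} = \sqrt{\left(-198\right) \left(-19\right) - 12129} = \sqrt{3762 - 12129} = \sqrt{-8367} = i \sqrt{8367} \approx 91.471 i$)
$\frac{Q - 45804}{47276 + 43535} = \frac{i \sqrt{8367} - 45804}{47276 + 43535} = \frac{-45804 + i \sqrt{8367}}{90811} = \left(-45804 + i \sqrt{8367}\right) \frac{1}{90811} = - \frac{45804}{90811} + \frac{i \sqrt{8367}}{90811}$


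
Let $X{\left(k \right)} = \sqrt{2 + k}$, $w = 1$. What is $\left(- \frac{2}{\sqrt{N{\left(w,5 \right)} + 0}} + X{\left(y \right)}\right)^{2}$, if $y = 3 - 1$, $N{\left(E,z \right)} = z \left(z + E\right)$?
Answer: $\frac{\left(30 - \sqrt{30}\right)^{2}}{225} \approx 2.6727$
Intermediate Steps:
$N{\left(E,z \right)} = z \left(E + z\right)$
$y = 2$
$\left(- \frac{2}{\sqrt{N{\left(w,5 \right)} + 0}} + X{\left(y \right)}\right)^{2} = \left(- \frac{2}{\sqrt{5 \left(1 + 5\right) + 0}} + \sqrt{2 + 2}\right)^{2} = \left(- \frac{2}{\sqrt{5 \cdot 6 + 0}} + \sqrt{4}\right)^{2} = \left(- \frac{2}{\sqrt{30 + 0}} + 2\right)^{2} = \left(- \frac{2}{\sqrt{30}} + 2\right)^{2} = \left(- 2 \frac{\sqrt{30}}{30} + 2\right)^{2} = \left(- \frac{\sqrt{30}}{15} + 2\right)^{2} = \left(2 - \frac{\sqrt{30}}{15}\right)^{2}$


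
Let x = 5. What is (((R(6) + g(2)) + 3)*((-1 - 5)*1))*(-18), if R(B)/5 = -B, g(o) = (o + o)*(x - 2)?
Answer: -1620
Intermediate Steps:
g(o) = 6*o (g(o) = (o + o)*(5 - 2) = (2*o)*3 = 6*o)
R(B) = -5*B (R(B) = 5*(-B) = -5*B)
(((R(6) + g(2)) + 3)*((-1 - 5)*1))*(-18) = (((-5*6 + 6*2) + 3)*((-1 - 5)*1))*(-18) = (((-30 + 12) + 3)*(-6*1))*(-18) = ((-18 + 3)*(-6))*(-18) = -15*(-6)*(-18) = 90*(-18) = -1620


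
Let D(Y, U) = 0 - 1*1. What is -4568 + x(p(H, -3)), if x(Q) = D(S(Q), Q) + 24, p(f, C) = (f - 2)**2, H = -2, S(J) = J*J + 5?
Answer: -4545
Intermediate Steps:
S(J) = 5 + J**2 (S(J) = J**2 + 5 = 5 + J**2)
D(Y, U) = -1 (D(Y, U) = 0 - 1 = -1)
p(f, C) = (-2 + f)**2
x(Q) = 23 (x(Q) = -1 + 24 = 23)
-4568 + x(p(H, -3)) = -4568 + 23 = -4545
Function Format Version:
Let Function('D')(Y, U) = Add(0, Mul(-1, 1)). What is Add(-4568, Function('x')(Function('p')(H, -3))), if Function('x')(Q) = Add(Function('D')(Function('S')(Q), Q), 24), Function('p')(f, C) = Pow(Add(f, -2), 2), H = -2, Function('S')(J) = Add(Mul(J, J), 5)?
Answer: -4545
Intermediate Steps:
Function('S')(J) = Add(5, Pow(J, 2)) (Function('S')(J) = Add(Pow(J, 2), 5) = Add(5, Pow(J, 2)))
Function('D')(Y, U) = -1 (Function('D')(Y, U) = Add(0, -1) = -1)
Function('p')(f, C) = Pow(Add(-2, f), 2)
Function('x')(Q) = 23 (Function('x')(Q) = Add(-1, 24) = 23)
Add(-4568, Function('x')(Function('p')(H, -3))) = Add(-4568, 23) = -4545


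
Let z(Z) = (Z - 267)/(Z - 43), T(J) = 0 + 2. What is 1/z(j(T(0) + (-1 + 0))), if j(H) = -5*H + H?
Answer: 47/271 ≈ 0.17343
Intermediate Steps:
T(J) = 2
j(H) = -4*H
z(Z) = (-267 + Z)/(-43 + Z)
1/z(j(T(0) + (-1 + 0))) = 1/((-267 - 4*(2 + (-1 + 0)))/(-43 - 4*(2 + (-1 + 0)))) = 1/((-267 - 4*(2 - 1))/(-43 - 4*(2 - 1))) = 1/((-267 - 4*1)/(-43 - 4*1)) = 1/((-267 - 4)/(-43 - 4)) = 1/(-271/(-47)) = 1/(-1/47*(-271)) = 1/(271/47) = 47/271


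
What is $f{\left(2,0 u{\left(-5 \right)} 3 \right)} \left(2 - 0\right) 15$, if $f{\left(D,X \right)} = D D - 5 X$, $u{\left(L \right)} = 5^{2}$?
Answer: $120$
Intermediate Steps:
$u{\left(L \right)} = 25$
$f{\left(D,X \right)} = D^{2} - 5 X$
$f{\left(2,0 u{\left(-5 \right)} 3 \right)} \left(2 - 0\right) 15 = \left(2^{2} - 5 \cdot 0 \cdot 25 \cdot 3\right) \left(2 - 0\right) 15 = \left(4 - 5 \cdot 0 \cdot 3\right) \left(2 + 0\right) 15 = \left(4 - 0\right) 2 \cdot 15 = \left(4 + 0\right) 2 \cdot 15 = 4 \cdot 2 \cdot 15 = 8 \cdot 15 = 120$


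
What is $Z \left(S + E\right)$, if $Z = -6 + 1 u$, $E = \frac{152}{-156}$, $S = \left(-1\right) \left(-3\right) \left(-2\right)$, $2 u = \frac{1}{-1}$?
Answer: $\frac{136}{3} \approx 45.333$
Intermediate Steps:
$u = - \frac{1}{2}$ ($u = \frac{1}{2 \left(-1\right)} = \frac{1}{2} \left(-1\right) = - \frac{1}{2} \approx -0.5$)
$S = -6$ ($S = 3 \left(-2\right) = -6$)
$E = - \frac{38}{39}$ ($E = 152 \left(- \frac{1}{156}\right) = - \frac{38}{39} \approx -0.97436$)
$Z = - \frac{13}{2}$ ($Z = -6 + 1 \left(- \frac{1}{2}\right) = -6 - \frac{1}{2} = - \frac{13}{2} \approx -6.5$)
$Z \left(S + E\right) = - \frac{13 \left(-6 - \frac{38}{39}\right)}{2} = \left(- \frac{13}{2}\right) \left(- \frac{272}{39}\right) = \frac{136}{3}$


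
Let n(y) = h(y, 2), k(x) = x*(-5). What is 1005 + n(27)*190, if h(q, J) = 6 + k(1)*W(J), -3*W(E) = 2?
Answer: 8335/3 ≈ 2778.3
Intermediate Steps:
k(x) = -5*x
W(E) = -2/3 (W(E) = -1/3*2 = -2/3)
h(q, J) = 28/3 (h(q, J) = 6 - 5*1*(-2/3) = 6 - 5*(-2/3) = 6 + 10/3 = 28/3)
n(y) = 28/3
1005 + n(27)*190 = 1005 + (28/3)*190 = 1005 + 5320/3 = 8335/3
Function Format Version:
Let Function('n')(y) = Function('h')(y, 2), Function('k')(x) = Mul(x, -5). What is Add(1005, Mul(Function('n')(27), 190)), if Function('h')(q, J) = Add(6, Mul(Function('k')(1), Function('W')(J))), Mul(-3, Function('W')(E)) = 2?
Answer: Rational(8335, 3) ≈ 2778.3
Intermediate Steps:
Function('k')(x) = Mul(-5, x)
Function('W')(E) = Rational(-2, 3) (Function('W')(E) = Mul(Rational(-1, 3), 2) = Rational(-2, 3))
Function('h')(q, J) = Rational(28, 3) (Function('h')(q, J) = Add(6, Mul(Mul(-5, 1), Rational(-2, 3))) = Add(6, Mul(-5, Rational(-2, 3))) = Add(6, Rational(10, 3)) = Rational(28, 3))
Function('n')(y) = Rational(28, 3)
Add(1005, Mul(Function('n')(27), 190)) = Add(1005, Mul(Rational(28, 3), 190)) = Add(1005, Rational(5320, 3)) = Rational(8335, 3)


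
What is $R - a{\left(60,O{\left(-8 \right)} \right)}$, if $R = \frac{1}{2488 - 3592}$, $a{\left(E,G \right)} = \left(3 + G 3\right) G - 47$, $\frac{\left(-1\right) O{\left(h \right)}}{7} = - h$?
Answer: $- \frac{10149073}{1104} \approx -9193.0$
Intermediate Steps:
$O{\left(h \right)} = 7 h$ ($O{\left(h \right)} = - 7 \left(- h\right) = 7 h$)
$a{\left(E,G \right)} = -47 + G \left(3 + 3 G\right)$ ($a{\left(E,G \right)} = \left(3 + 3 G\right) G - 47 = G \left(3 + 3 G\right) - 47 = -47 + G \left(3 + 3 G\right)$)
$R = - \frac{1}{1104}$ ($R = \frac{1}{-1104} = - \frac{1}{1104} \approx -0.0009058$)
$R - a{\left(60,O{\left(-8 \right)} \right)} = - \frac{1}{1104} - \left(-47 + 3 \cdot 7 \left(-8\right) + 3 \left(7 \left(-8\right)\right)^{2}\right) = - \frac{1}{1104} - \left(-47 + 3 \left(-56\right) + 3 \left(-56\right)^{2}\right) = - \frac{1}{1104} - \left(-47 - 168 + 3 \cdot 3136\right) = - \frac{1}{1104} - \left(-47 - 168 + 9408\right) = - \frac{1}{1104} - 9193 = - \frac{10149073}{1104}$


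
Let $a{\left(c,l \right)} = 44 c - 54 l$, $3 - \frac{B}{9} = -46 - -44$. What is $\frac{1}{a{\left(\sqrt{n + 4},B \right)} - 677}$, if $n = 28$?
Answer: $- \frac{3107}{9591497} - \frac{176 \sqrt{2}}{9591497} \approx -0.00034988$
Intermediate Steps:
$B = 45$ ($B = 27 - 9 \left(-46 - -44\right) = 27 - 9 \left(-46 + 44\right) = 27 - -18 = 27 + 18 = 45$)
$a{\left(c,l \right)} = - 54 l + 44 c$
$\frac{1}{a{\left(\sqrt{n + 4},B \right)} - 677} = \frac{1}{\left(\left(-54\right) 45 + 44 \sqrt{28 + 4}\right) - 677} = \frac{1}{\left(-2430 + 44 \sqrt{32}\right) - 677} = \frac{1}{\left(-2430 + 44 \cdot 4 \sqrt{2}\right) - 677} = \frac{1}{\left(-2430 + 176 \sqrt{2}\right) - 677} = \frac{1}{-3107 + 176 \sqrt{2}}$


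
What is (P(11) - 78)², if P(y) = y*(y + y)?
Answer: 26896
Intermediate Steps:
P(y) = 2*y² (P(y) = y*(2*y) = 2*y²)
(P(11) - 78)² = (2*11² - 78)² = (2*121 - 78)² = (242 - 78)² = 164² = 26896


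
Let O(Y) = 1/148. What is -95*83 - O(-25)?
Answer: -1166981/148 ≈ -7885.0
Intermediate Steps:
O(Y) = 1/148
-95*83 - O(-25) = -95*83 - 1*1/148 = -7885 - 1/148 = -1166981/148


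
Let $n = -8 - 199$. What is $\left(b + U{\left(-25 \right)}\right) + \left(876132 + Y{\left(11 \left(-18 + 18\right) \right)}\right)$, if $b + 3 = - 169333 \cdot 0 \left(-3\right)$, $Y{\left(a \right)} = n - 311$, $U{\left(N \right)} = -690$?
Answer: $874921$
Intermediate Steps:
$n = -207$
$Y{\left(a \right)} = -518$ ($Y{\left(a \right)} = -207 - 311 = -518$)
$b = -3$ ($b = -3 - 169333 \cdot 0 \left(-3\right) = -3 - 0 = -3 + 0 = -3$)
$\left(b + U{\left(-25 \right)}\right) + \left(876132 + Y{\left(11 \left(-18 + 18\right) \right)}\right) = \left(-3 - 690\right) + \left(876132 - 518\right) = -693 + 875614 = 874921$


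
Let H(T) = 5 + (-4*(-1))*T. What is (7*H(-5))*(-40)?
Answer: 4200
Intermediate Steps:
H(T) = 5 + 4*T
(7*H(-5))*(-40) = (7*(5 + 4*(-5)))*(-40) = (7*(5 - 20))*(-40) = (7*(-15))*(-40) = -105*(-40) = 4200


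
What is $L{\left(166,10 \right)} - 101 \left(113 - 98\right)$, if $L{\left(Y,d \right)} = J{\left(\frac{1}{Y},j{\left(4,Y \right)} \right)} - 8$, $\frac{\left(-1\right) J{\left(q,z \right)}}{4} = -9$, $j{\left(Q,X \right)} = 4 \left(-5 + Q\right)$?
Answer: $-1487$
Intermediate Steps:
$j{\left(Q,X \right)} = -20 + 4 Q$
$J{\left(q,z \right)} = 36$ ($J{\left(q,z \right)} = \left(-4\right) \left(-9\right) = 36$)
$L{\left(Y,d \right)} = 28$ ($L{\left(Y,d \right)} = 36 - 8 = 28$)
$L{\left(166,10 \right)} - 101 \left(113 - 98\right) = 28 - 101 \left(113 - 98\right) = 28 - 101 \cdot 15 = 28 - 1515 = -1487$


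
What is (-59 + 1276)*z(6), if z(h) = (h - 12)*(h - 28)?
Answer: 160644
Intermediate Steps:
z(h) = (-28 + h)*(-12 + h) (z(h) = (-12 + h)*(-28 + h) = (-28 + h)*(-12 + h))
(-59 + 1276)*z(6) = (-59 + 1276)*(336 + 6² - 40*6) = 1217*(336 + 36 - 240) = 1217*132 = 160644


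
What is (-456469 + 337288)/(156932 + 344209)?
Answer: -39727/167047 ≈ -0.23782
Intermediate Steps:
(-456469 + 337288)/(156932 + 344209) = -119181/501141 = -119181*1/501141 = -39727/167047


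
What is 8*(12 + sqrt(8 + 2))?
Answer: 96 + 8*sqrt(10) ≈ 121.30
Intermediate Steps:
8*(12 + sqrt(8 + 2)) = 8*(12 + sqrt(10)) = 96 + 8*sqrt(10)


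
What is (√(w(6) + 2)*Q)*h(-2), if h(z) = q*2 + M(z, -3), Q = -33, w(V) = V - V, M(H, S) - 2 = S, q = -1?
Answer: 99*√2 ≈ 140.01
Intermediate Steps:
M(H, S) = 2 + S
w(V) = 0
h(z) = -3 (h(z) = -1*2 + (2 - 3) = -2 - 1 = -3)
(√(w(6) + 2)*Q)*h(-2) = (√(0 + 2)*(-33))*(-3) = (√2*(-33))*(-3) = -33*√2*(-3) = 99*√2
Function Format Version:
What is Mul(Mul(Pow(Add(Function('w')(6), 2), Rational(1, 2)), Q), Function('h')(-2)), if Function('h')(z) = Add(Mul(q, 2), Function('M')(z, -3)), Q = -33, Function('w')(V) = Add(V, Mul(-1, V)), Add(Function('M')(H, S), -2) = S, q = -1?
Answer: Mul(99, Pow(2, Rational(1, 2))) ≈ 140.01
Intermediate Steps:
Function('M')(H, S) = Add(2, S)
Function('w')(V) = 0
Function('h')(z) = -3 (Function('h')(z) = Add(Mul(-1, 2), Add(2, -3)) = Add(-2, -1) = -3)
Mul(Mul(Pow(Add(Function('w')(6), 2), Rational(1, 2)), Q), Function('h')(-2)) = Mul(Mul(Pow(Add(0, 2), Rational(1, 2)), -33), -3) = Mul(Mul(Pow(2, Rational(1, 2)), -33), -3) = Mul(Mul(-33, Pow(2, Rational(1, 2))), -3) = Mul(99, Pow(2, Rational(1, 2)))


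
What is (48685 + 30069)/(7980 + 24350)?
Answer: 39377/16165 ≈ 2.4359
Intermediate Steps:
(48685 + 30069)/(7980 + 24350) = 78754/32330 = 78754*(1/32330) = 39377/16165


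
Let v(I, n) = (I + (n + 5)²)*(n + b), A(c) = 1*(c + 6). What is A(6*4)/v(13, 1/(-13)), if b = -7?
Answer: -32955/289478 ≈ -0.11384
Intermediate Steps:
A(c) = 6 + c (A(c) = 1*(6 + c) = 6 + c)
v(I, n) = (-7 + n)*(I + (5 + n)²) (v(I, n) = (I + (n + 5)²)*(n - 7) = (I + (5 + n)²)*(-7 + n) = (-7 + n)*(I + (5 + n)²))
A(6*4)/v(13, 1/(-13)) = (6 + 6*4)/(-7*13 - 7*(5 + 1/(-13))² + 13/(-13) + (5 + 1/(-13))²/(-13)) = (6 + 24)/(-91 - 7*(5 - 1/13)² + 13*(-1/13) - (5 - 1/13)²/13) = 30/(-91 - 7*(64/13)² - 1 - (64/13)²/13) = 30/(-91 - 7*4096/169 - 1 - 1/13*4096/169) = 30/(-91 - 28672/169 - 1 - 4096/2197) = 30/(-578956/2197) = -2197/578956*30 = -32955/289478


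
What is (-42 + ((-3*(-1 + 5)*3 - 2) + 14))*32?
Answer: -2112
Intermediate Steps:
(-42 + ((-3*(-1 + 5)*3 - 2) + 14))*32 = (-42 + ((-3*4*3 - 2) + 14))*32 = (-42 + ((-12*3 - 2) + 14))*32 = (-42 + ((-36 - 2) + 14))*32 = (-42 + (-38 + 14))*32 = (-42 - 24)*32 = -66*32 = -2112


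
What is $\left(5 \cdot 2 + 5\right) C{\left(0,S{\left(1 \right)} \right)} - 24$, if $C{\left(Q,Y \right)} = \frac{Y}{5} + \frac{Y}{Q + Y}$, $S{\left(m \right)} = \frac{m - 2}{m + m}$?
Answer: $- \frac{21}{2} \approx -10.5$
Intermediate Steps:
$S{\left(m \right)} = \frac{-2 + m}{2 m}$
$C{\left(Q,Y \right)} = \frac{Y}{5} + \frac{Y}{Q + Y}$ ($C{\left(Q,Y \right)} = Y \frac{1}{5} + \frac{Y}{Q + Y} = \frac{Y}{5} + \frac{Y}{Q + Y}$)
$\left(5 \cdot 2 + 5\right) C{\left(0,S{\left(1 \right)} \right)} - 24 = \left(5 \cdot 2 + 5\right) \frac{\frac{-2 + 1}{2 \cdot 1} \left(5 + 0 + \frac{-2 + 1}{2 \cdot 1}\right)}{5 \left(0 + \frac{-2 + 1}{2 \cdot 1}\right)} - 24 = \left(10 + 5\right) \frac{\frac{1}{2} \cdot 1 \left(-1\right) \left(5 + 0 + \frac{1}{2} \cdot 1 \left(-1\right)\right)}{5 \left(0 + \frac{1}{2} \cdot 1 \left(-1\right)\right)} - 24 = 15 \cdot \frac{1}{5} \left(- \frac{1}{2}\right) \frac{1}{0 - \frac{1}{2}} \left(5 + 0 - \frac{1}{2}\right) - 24 = 15 \cdot \frac{1}{5} \left(- \frac{1}{2}\right) \frac{1}{- \frac{1}{2}} \cdot \frac{9}{2} - 24 = 15 \cdot \frac{1}{5} \left(- \frac{1}{2}\right) \left(-2\right) \frac{9}{2} - 24 = 15 \cdot \frac{9}{10} - 24 = \frac{27}{2} - 24 = - \frac{21}{2}$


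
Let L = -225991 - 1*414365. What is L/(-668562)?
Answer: 106726/111427 ≈ 0.95781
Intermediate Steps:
L = -640356 (L = -225991 - 414365 = -640356)
L/(-668562) = -640356/(-668562) = -640356*(-1/668562) = 106726/111427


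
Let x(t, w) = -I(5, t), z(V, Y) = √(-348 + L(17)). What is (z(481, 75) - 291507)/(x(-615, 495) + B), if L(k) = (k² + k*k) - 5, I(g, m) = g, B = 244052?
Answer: -97164/81349 ≈ -1.1944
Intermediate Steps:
L(k) = -5 + 2*k² (L(k) = (k² + k²) - 5 = 2*k² - 5 = -5 + 2*k²)
z(V, Y) = 15 (z(V, Y) = √(-348 + (-5 + 2*17²)) = √(-348 + (-5 + 2*289)) = √(-348 + (-5 + 578)) = √(-348 + 573) = √225 = 15)
x(t, w) = -5 (x(t, w) = -1*5 = -5)
(z(481, 75) - 291507)/(x(-615, 495) + B) = (15 - 291507)/(-5 + 244052) = -291492/244047 = -291492*1/244047 = -97164/81349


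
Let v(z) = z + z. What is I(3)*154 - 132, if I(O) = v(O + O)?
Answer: 1716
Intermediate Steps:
v(z) = 2*z
I(O) = 4*O (I(O) = 2*(O + O) = 2*(2*O) = 4*O)
I(3)*154 - 132 = (4*3)*154 - 132 = 12*154 - 132 = 1848 - 132 = 1716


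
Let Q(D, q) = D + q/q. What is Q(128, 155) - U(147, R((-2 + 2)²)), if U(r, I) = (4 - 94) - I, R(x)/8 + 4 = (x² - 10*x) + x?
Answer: 187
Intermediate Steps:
R(x) = -32 - 72*x + 8*x² (R(x) = -32 + 8*((x² - 10*x) + x) = -32 + 8*(x² - 9*x) = -32 + (-72*x + 8*x²) = -32 - 72*x + 8*x²)
U(r, I) = -90 - I
Q(D, q) = 1 + D (Q(D, q) = D + 1 = 1 + D)
Q(128, 155) - U(147, R((-2 + 2)²)) = (1 + 128) - (-90 - (-32 - 72*(-2 + 2)² + 8*((-2 + 2)²)²)) = 129 - (-90 - (-32 - 72*0² + 8*(0²)²)) = 129 - (-90 - (-32 - 72*0 + 8*0²)) = 129 - (-90 - (-32 + 0 + 8*0)) = 129 - (-90 - (-32 + 0 + 0)) = 129 - (-90 - 1*(-32)) = 129 - (-90 + 32) = 129 - 1*(-58) = 129 + 58 = 187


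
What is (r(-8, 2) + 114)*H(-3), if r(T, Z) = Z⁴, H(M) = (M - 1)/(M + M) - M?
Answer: 1430/3 ≈ 476.67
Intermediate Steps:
H(M) = -M + (-1 + M)/(2*M) (H(M) = (-1 + M)/((2*M)) - M = (-1 + M)*(1/(2*M)) - M = (-1 + M)/(2*M) - M = -M + (-1 + M)/(2*M))
(r(-8, 2) + 114)*H(-3) = (2⁴ + 114)*(½ - 1*(-3) - ½/(-3)) = (16 + 114)*(½ + 3 - ½*(-⅓)) = 130*(½ + 3 + ⅙) = 130*(11/3) = 1430/3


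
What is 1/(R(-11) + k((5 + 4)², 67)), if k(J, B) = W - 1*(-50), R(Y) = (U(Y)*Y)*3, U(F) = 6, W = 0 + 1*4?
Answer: -1/144 ≈ -0.0069444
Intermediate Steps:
W = 4 (W = 0 + 4 = 4)
R(Y) = 18*Y (R(Y) = (6*Y)*3 = 18*Y)
k(J, B) = 54 (k(J, B) = 4 - 1*(-50) = 4 + 50 = 54)
1/(R(-11) + k((5 + 4)², 67)) = 1/(18*(-11) + 54) = 1/(-198 + 54) = 1/(-144) = -1/144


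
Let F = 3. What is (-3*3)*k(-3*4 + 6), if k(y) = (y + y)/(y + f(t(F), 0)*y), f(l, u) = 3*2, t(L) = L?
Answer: -18/7 ≈ -2.5714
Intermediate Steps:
f(l, u) = 6
k(y) = 2/7 (k(y) = (y + y)/(y + 6*y) = (2*y)/((7*y)) = (2*y)*(1/(7*y)) = 2/7)
(-3*3)*k(-3*4 + 6) = -3*3*(2/7) = -9*2/7 = -18/7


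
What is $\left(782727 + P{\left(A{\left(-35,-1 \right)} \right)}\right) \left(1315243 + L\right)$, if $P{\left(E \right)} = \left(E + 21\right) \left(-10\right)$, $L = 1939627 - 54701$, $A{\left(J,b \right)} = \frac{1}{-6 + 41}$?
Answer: $2504185731039$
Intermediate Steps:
$A{\left(J,b \right)} = \frac{1}{35}$
$L = 1884926$ ($L = 1939627 - 54701 = 1884926$)
$P{\left(E \right)} = -210 - 10 E$ ($P{\left(E \right)} = \left(21 + E\right) \left(-10\right) = -210 - 10 E$)
$\left(782727 + P{\left(A{\left(-35,-1 \right)} \right)}\right) \left(1315243 + L\right) = \left(782727 - \frac{1472}{7}\right) \left(1315243 + 1884926\right) = \left(782727 - \frac{1472}{7}\right) 3200169 = \frac{5477617}{7} \cdot 3200169 = 2504185731039$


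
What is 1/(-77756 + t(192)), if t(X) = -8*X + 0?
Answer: -1/79292 ≈ -1.2612e-5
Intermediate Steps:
t(X) = -8*X
1/(-77756 + t(192)) = 1/(-77756 - 8*192) = 1/(-77756 - 1536) = 1/(-79292) = -1/79292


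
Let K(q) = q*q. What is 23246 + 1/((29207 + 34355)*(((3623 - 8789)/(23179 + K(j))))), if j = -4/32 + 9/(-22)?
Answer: 59110622403134623/2542829845248 ≈ 23246.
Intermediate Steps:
j = -47/88 (j = -4*1/32 + 9*(-1/22) = -1/8 - 9/22 = -47/88 ≈ -0.53409)
K(q) = q**2
23246 + 1/((29207 + 34355)*(((3623 - 8789)/(23179 + K(j))))) = 23246 + 1/((29207 + 34355)*(((3623 - 8789)/(23179 + (-47/88)**2)))) = 23246 + 1/(63562*((-5166/(23179 + 2209/7744)))) = 23246 + 1/(63562*((-5166/179500385/7744))) = 23246 + 1/(63562*((-5166*7744/179500385))) = 23246 + 1/(63562*(-40005504/179500385)) = 23246 + (1/63562)*(-179500385/40005504) = 23246 - 179500385/2542829845248 = 59110622403134623/2542829845248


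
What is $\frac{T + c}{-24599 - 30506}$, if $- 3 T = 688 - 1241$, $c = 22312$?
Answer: $- \frac{67489}{165315} \approx -0.40825$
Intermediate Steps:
$T = \frac{553}{3}$ ($T = - \frac{688 - 1241}{3} = \left(- \frac{1}{3}\right) \left(-553\right) = \frac{553}{3} \approx 184.33$)
$\frac{T + c}{-24599 - 30506} = \frac{\frac{553}{3} + 22312}{-24599 - 30506} = \frac{67489}{3 \left(-55105\right)} = \frac{67489}{3} \left(- \frac{1}{55105}\right) = - \frac{67489}{165315}$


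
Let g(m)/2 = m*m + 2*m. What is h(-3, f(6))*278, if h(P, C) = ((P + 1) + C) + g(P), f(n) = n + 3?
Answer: 3614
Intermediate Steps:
f(n) = 3 + n
g(m) = 2*m² + 4*m (g(m) = 2*(m*m + 2*m) = 2*(m² + 2*m) = 2*m² + 4*m)
h(P, C) = 1 + C + P + 2*P*(2 + P) (h(P, C) = ((P + 1) + C) + 2*P*(2 + P) = ((1 + P) + C) + 2*P*(2 + P) = (1 + C + P) + 2*P*(2 + P) = 1 + C + P + 2*P*(2 + P))
h(-3, f(6))*278 = (1 + (3 + 6) - 3 + 2*(-3)*(2 - 3))*278 = (1 + 9 - 3 + 2*(-3)*(-1))*278 = (1 + 9 - 3 + 6)*278 = 13*278 = 3614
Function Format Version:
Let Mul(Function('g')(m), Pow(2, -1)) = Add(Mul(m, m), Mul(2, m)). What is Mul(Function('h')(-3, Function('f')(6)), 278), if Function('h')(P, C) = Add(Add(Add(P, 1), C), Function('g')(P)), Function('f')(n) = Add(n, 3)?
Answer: 3614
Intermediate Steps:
Function('f')(n) = Add(3, n)
Function('g')(m) = Add(Mul(2, Pow(m, 2)), Mul(4, m)) (Function('g')(m) = Mul(2, Add(Mul(m, m), Mul(2, m))) = Mul(2, Add(Pow(m, 2), Mul(2, m))) = Add(Mul(2, Pow(m, 2)), Mul(4, m)))
Function('h')(P, C) = Add(1, C, P, Mul(2, P, Add(2, P))) (Function('h')(P, C) = Add(Add(Add(P, 1), C), Mul(2, P, Add(2, P))) = Add(Add(Add(1, P), C), Mul(2, P, Add(2, P))) = Add(Add(1, C, P), Mul(2, P, Add(2, P))) = Add(1, C, P, Mul(2, P, Add(2, P))))
Mul(Function('h')(-3, Function('f')(6)), 278) = Mul(Add(1, Add(3, 6), -3, Mul(2, -3, Add(2, -3))), 278) = Mul(Add(1, 9, -3, Mul(2, -3, -1)), 278) = Mul(Add(1, 9, -3, 6), 278) = Mul(13, 278) = 3614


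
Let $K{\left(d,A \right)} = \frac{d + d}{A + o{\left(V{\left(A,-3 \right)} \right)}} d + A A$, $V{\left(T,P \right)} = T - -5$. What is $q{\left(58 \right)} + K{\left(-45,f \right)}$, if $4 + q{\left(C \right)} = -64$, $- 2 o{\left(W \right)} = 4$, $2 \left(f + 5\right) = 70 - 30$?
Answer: $\frac{6091}{13} \approx 468.54$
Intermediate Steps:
$f = 15$ ($f = -5 + \frac{70 - 30}{2} = -5 + \frac{1}{2} \cdot 40 = -5 + 20 = 15$)
$V{\left(T,P \right)} = 5 + T$ ($V{\left(T,P \right)} = T + 5 = 5 + T$)
$o{\left(W \right)} = -2$ ($o{\left(W \right)} = \left(- \frac{1}{2}\right) 4 = -2$)
$q{\left(C \right)} = -68$ ($q{\left(C \right)} = -4 - 64 = -68$)
$K{\left(d,A \right)} = A^{2} + \frac{2 d^{2}}{-2 + A}$ ($K{\left(d,A \right)} = \frac{d + d}{A - 2} d + A A = \frac{2 d}{-2 + A} d + A^{2} = \frac{2 d^{2}}{-2 + A} + A^{2} = A^{2} + \frac{2 d^{2}}{-2 + A}$)
$q{\left(58 \right)} + K{\left(-45,f \right)} = -68 + \frac{15^{3} - 2 \cdot 15^{2} + 2 \left(-45\right)^{2}}{-2 + 15} = -68 + \frac{3375 - 450 + 2 \cdot 2025}{13} = -68 + \frac{3375 - 450 + 4050}{13} = -68 + \frac{1}{13} \cdot 6975 = -68 + \frac{6975}{13} = \frac{6091}{13}$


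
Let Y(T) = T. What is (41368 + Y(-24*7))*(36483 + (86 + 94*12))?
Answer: 1553116400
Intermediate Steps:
(41368 + Y(-24*7))*(36483 + (86 + 94*12)) = (41368 - 24*7)*(36483 + (86 + 94*12)) = (41368 - 168)*(36483 + (86 + 1128)) = 41200*(36483 + 1214) = 41200*37697 = 1553116400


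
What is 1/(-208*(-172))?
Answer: 1/35776 ≈ 2.7952e-5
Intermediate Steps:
1/(-208*(-172)) = 1/35776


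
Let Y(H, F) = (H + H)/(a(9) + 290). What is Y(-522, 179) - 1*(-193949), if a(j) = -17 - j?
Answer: 4266791/22 ≈ 1.9395e+5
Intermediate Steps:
Y(H, F) = H/132 (Y(H, F) = (H + H)/((-17 - 1*9) + 290) = (2*H)/((-17 - 9) + 290) = (2*H)/(-26 + 290) = (2*H)/264 = (2*H)*(1/264) = H/132)
Y(-522, 179) - 1*(-193949) = (1/132)*(-522) - 1*(-193949) = -87/22 + 193949 = 4266791/22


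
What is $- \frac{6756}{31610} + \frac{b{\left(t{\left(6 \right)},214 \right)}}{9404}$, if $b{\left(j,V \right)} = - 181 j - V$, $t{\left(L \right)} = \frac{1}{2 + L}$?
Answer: $- \frac{284052561}{1189041760} \approx -0.23889$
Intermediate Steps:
$b{\left(j,V \right)} = - V - 181 j$
$- \frac{6756}{31610} + \frac{b{\left(t{\left(6 \right)},214 \right)}}{9404} = - \frac{6756}{31610} + \frac{\left(-1\right) 214 - \frac{181}{2 + 6}}{9404} = \left(-6756\right) \frac{1}{31610} + \left(-214 - \frac{181}{8}\right) \frac{1}{9404} = - \frac{3378}{15805} + \left(-214 - \frac{181}{8}\right) \frac{1}{9404} = - \frac{3378}{15805} - \frac{1893}{75232} = - \frac{284052561}{1189041760}$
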